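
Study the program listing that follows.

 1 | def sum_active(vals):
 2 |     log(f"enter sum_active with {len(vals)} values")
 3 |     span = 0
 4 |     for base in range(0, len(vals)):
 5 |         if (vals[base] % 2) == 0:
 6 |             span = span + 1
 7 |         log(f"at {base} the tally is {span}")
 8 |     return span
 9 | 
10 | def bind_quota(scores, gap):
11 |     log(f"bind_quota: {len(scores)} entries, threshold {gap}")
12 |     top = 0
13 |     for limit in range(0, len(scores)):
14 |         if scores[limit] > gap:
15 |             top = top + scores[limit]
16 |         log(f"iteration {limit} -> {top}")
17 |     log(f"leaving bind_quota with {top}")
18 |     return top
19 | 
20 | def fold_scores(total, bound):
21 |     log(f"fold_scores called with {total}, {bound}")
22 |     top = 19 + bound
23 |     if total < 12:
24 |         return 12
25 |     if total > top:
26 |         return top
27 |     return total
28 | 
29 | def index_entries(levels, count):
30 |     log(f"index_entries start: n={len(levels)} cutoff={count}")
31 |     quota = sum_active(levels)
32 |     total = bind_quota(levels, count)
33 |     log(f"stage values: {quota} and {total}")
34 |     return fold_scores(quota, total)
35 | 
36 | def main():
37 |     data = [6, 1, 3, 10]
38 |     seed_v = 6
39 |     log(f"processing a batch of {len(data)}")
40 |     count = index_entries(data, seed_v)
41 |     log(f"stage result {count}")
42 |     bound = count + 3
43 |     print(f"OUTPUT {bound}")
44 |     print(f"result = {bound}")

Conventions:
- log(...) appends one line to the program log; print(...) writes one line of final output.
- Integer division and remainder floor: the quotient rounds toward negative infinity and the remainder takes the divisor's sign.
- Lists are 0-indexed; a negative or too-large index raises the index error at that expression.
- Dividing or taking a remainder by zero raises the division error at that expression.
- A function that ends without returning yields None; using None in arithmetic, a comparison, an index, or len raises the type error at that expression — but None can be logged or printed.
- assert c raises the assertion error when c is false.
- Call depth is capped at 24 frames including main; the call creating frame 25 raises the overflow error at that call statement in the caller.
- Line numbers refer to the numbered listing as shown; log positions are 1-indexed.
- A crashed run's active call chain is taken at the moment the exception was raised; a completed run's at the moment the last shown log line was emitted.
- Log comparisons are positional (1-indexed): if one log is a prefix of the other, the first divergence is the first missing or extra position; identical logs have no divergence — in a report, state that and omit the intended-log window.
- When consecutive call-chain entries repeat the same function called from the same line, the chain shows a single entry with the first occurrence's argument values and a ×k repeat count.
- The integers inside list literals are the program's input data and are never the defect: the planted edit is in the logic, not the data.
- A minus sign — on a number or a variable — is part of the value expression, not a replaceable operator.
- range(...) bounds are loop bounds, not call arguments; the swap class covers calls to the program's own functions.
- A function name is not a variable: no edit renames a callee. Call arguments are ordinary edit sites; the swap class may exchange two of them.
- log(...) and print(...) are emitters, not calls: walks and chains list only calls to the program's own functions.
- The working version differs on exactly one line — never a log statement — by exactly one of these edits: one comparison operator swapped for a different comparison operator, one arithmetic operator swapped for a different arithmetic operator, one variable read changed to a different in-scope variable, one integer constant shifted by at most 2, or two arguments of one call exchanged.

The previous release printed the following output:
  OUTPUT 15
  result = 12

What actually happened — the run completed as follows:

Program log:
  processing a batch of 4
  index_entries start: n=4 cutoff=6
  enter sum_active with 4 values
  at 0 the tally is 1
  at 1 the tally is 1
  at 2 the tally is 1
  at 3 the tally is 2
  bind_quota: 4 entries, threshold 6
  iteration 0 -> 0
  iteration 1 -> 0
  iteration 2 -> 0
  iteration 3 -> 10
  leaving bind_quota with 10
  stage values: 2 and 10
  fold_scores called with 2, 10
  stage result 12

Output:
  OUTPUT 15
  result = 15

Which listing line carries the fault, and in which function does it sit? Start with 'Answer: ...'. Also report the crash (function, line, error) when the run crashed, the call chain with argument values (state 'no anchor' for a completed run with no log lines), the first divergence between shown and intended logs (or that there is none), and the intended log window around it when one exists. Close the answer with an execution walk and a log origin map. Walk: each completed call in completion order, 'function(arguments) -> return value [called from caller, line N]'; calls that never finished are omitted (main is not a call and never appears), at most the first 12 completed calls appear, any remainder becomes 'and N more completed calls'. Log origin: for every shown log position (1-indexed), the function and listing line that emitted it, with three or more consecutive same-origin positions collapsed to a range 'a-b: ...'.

Answer: the defect is in main at line 44.
Key fact: The two runs log identically and part ways only at the printed values.
Call chain: main.
First divergence: none; the two logs match at every position.
Execution walk:
  sum_active([6, 1, 3, 10]) -> 2  [called from index_entries, line 31]
  bind_quota([6, 1, 3, 10], 6) -> 10  [called from index_entries, line 32]
  fold_scores(2, 10) -> 12  [called from index_entries, line 34]
  index_entries([6, 1, 3, 10], 6) -> 12  [called from main, line 40]
Log origin:
  1: logged in main at line 39
  2: logged in index_entries at line 30
  3: logged in sum_active at line 2
  4-7: logged in sum_active at line 7
  8: logged in bind_quota at line 11
  9-12: logged in bind_quota at line 16
  13: logged in bind_quota at line 17
  14: logged in index_entries at line 33
  15: logged in fold_scores at line 21
  16: logged in main at line 41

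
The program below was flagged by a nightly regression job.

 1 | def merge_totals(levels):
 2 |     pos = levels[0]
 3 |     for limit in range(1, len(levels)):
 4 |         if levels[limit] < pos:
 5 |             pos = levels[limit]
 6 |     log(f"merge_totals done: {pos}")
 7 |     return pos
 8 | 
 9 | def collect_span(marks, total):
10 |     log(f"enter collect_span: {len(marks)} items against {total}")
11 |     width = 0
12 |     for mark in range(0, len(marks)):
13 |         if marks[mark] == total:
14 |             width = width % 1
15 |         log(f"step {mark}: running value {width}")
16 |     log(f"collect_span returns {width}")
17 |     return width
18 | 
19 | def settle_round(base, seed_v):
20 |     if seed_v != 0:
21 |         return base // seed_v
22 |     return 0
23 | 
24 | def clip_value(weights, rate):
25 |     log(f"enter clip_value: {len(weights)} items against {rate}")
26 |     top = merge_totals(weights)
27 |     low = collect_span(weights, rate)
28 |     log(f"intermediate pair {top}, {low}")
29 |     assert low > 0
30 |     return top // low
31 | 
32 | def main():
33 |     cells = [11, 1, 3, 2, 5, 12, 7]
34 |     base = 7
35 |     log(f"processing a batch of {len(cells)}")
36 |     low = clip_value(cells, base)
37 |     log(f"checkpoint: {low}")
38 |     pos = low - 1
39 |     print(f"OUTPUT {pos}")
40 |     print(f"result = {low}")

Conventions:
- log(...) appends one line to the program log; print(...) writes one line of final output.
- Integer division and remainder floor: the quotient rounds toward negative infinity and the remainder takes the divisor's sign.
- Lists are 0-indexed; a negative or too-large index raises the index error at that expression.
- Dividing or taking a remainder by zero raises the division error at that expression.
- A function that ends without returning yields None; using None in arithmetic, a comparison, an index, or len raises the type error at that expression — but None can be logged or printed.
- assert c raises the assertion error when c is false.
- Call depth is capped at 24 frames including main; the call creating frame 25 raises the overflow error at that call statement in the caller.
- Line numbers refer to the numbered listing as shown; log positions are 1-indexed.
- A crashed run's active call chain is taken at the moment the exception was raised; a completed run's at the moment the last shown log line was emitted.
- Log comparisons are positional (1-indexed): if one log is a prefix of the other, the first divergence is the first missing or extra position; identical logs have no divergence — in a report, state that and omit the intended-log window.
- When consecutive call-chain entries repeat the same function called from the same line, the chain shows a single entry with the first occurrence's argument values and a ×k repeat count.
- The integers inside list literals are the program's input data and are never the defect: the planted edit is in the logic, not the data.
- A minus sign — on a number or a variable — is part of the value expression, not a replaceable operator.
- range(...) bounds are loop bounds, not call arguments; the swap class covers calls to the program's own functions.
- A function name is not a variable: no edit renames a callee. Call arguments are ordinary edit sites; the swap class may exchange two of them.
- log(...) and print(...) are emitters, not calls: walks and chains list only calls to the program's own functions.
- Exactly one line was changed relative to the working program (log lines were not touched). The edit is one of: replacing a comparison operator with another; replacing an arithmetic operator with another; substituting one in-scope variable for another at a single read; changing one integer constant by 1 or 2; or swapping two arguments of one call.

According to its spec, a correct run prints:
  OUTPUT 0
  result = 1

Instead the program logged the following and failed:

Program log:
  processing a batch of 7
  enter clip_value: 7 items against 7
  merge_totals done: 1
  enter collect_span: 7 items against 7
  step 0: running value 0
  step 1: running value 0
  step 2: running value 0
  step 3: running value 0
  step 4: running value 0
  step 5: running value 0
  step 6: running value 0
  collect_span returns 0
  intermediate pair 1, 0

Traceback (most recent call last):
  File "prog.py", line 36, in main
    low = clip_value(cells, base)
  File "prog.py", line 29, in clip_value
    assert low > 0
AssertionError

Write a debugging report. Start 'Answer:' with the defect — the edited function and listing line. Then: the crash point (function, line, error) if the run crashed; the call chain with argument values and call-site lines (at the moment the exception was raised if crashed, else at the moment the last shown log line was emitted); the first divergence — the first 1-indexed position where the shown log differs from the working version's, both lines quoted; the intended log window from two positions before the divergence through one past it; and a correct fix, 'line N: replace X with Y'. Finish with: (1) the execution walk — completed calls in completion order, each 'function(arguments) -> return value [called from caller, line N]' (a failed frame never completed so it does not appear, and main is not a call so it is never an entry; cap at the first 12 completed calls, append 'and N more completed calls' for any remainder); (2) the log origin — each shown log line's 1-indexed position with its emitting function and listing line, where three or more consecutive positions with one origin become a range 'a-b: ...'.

Answer: the defect is in collect_span at line 14.
Core observation: Position 11 is the first bad log line: 'step 6: running value 0' should read 'step 6: running value 1'.
Crash: clip_value, line 29, AssertionError.
Call chain: main -> clip_value([11, 1, 3, 2, 5, 12, 7], 7) (called at line 36).
First divergence: position 11; shown 'step 6: running value 0' vs intended 'step 6: running value 1'.
Intended log window:
  9: step 4: running value 0
  10: step 5: running value 0
  11: step 6: running value 1
  12: collect_span returns 1
Execution walk:
  merge_totals([11, 1, 3, 2, 5, 12, 7]) -> 1  [called from clip_value, line 26]
  collect_span([11, 1, 3, 2, 5, 12, 7], 7) -> 0  [called from clip_value, line 27]
Log origin:
  1: from main, line 35
  2: from clip_value, line 25
  3: from merge_totals, line 6
  4: from collect_span, line 10
  5-11: from collect_span, line 15
  12: from collect_span, line 16
  13: from clip_value, line 28
A correct fix: line 14: replace `%` with `+`.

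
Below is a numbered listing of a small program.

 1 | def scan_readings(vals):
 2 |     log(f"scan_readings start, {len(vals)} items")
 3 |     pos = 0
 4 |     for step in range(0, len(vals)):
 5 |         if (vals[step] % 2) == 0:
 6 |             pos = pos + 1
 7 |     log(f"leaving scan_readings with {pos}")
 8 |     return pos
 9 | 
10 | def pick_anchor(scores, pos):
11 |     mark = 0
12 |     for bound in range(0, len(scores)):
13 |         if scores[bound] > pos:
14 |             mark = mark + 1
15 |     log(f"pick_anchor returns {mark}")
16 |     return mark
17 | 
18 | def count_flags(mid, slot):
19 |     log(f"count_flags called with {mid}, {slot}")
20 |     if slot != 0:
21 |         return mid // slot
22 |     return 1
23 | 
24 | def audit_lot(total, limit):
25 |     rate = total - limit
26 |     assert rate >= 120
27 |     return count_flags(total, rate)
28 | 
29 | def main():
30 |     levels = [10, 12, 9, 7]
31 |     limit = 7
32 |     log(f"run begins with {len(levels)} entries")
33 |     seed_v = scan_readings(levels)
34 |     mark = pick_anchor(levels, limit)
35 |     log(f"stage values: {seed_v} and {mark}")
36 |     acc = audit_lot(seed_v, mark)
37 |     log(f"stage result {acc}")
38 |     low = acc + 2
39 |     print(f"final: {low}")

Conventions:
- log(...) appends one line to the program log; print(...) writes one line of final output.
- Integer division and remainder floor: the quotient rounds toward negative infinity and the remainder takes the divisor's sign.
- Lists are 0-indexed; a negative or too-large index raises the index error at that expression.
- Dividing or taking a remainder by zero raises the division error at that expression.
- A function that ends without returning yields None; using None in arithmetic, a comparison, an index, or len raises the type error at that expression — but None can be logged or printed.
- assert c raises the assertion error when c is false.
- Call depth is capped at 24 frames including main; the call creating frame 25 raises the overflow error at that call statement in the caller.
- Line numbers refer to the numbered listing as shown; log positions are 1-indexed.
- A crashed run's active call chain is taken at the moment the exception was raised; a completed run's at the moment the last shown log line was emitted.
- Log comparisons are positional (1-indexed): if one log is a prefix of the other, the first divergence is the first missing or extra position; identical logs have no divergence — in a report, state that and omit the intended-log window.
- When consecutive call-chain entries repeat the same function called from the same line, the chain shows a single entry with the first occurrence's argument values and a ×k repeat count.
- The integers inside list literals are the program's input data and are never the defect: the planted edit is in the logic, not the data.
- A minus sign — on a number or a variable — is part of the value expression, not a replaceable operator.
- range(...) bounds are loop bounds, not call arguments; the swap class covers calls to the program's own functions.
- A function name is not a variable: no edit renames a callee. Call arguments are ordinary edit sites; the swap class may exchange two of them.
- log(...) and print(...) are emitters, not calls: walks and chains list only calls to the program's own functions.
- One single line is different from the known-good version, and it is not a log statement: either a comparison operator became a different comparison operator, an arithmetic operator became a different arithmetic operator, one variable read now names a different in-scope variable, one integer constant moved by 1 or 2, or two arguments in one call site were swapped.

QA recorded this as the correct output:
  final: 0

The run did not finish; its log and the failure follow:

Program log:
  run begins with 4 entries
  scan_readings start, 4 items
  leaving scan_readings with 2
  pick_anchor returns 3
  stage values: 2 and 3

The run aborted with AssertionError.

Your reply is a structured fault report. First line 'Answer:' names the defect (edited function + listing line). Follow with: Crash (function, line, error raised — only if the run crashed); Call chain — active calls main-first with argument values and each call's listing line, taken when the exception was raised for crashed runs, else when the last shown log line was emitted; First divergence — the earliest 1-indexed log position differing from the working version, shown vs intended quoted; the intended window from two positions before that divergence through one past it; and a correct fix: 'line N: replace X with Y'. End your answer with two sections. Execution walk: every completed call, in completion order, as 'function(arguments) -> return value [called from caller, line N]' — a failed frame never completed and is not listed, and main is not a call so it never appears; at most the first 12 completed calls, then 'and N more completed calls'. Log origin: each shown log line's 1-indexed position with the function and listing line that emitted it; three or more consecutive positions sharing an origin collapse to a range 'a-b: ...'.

Answer: the defect is in audit_lot at line 26.
Key fact: Only 5 log lines were emitted before the run died; the intended continuation was 'count_flags called with 2, -1'.
Crash: audit_lot, line 26, AssertionError.
Call chain: main -> audit_lot(2, 3) (called at line 36).
First divergence: position 6 (shown log ended at 5 lines; the working version continues: 'count_flags called with 2, -1').
Intended log window:
  4: pick_anchor returns 3
  5: stage values: 2 and 3
  6: count_flags called with 2, -1
  7: stage result -2
Execution walk:
  scan_readings([10, 12, 9, 7]) -> 2  [called from main, line 33]
  pick_anchor([10, 12, 9, 7], 7) -> 3  [called from main, line 34]
Log origins:
  1 — main, line 32
  2 — scan_readings, line 2
  3 — scan_readings, line 7
  4 — pick_anchor, line 15
  5 — main, line 35
A correct fix: line 26: replace `>=` with `<=`.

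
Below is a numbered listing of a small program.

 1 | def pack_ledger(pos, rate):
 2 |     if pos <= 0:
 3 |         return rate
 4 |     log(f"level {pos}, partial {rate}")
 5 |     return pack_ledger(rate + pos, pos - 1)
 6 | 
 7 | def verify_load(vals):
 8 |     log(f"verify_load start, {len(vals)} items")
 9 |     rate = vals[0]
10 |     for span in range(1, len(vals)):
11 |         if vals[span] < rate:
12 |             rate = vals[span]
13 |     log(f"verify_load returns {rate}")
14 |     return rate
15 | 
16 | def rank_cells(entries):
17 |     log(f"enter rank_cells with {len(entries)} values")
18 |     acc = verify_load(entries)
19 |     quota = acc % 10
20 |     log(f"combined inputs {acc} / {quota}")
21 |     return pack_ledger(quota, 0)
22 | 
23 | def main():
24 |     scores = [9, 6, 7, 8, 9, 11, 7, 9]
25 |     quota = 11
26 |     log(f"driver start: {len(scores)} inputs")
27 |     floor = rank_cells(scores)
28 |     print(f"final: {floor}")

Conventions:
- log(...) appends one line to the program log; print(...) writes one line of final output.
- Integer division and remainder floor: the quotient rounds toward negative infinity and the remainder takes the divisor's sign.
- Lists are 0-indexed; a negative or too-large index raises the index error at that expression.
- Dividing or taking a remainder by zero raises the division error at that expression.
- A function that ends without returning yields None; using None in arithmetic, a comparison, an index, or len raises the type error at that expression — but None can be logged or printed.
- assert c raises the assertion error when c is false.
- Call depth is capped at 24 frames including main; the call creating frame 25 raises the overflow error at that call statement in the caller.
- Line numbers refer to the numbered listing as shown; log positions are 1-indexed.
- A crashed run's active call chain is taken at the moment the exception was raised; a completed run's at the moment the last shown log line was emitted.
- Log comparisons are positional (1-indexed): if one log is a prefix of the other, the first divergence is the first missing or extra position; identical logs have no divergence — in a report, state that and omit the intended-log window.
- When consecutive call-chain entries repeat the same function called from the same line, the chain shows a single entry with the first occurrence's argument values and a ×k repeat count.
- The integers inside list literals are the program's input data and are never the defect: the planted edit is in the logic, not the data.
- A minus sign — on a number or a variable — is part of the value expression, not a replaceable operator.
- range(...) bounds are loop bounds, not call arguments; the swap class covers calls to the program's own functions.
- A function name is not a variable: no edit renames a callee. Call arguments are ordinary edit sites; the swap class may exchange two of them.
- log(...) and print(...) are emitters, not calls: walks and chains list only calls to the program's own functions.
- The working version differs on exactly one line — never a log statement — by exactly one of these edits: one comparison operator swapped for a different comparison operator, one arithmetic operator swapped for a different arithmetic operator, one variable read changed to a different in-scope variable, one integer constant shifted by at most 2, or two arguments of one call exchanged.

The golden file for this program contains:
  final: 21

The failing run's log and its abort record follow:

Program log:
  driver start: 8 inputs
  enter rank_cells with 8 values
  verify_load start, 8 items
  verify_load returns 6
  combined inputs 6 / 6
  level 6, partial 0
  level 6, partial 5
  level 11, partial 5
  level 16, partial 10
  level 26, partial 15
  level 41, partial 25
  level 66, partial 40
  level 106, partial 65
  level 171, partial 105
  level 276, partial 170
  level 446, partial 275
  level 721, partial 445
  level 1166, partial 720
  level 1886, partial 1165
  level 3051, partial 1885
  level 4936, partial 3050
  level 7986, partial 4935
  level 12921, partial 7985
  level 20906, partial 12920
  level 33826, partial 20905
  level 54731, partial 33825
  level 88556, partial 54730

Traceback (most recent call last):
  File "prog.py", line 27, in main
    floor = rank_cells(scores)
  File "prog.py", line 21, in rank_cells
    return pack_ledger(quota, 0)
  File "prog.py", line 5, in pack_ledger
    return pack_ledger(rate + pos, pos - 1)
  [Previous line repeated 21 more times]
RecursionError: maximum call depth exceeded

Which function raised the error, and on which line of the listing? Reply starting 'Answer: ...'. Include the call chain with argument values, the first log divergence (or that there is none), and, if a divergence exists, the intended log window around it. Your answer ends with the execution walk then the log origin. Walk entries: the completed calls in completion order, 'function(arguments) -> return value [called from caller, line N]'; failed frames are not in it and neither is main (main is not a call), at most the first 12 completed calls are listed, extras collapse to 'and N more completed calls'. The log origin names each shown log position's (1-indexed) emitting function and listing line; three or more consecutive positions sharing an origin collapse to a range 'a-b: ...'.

Answer: the error was raised in pack_ledger, line 5.
Core observation: At log position 7 the runs split — shown 'level 6, partial 5', but the working version logs 'level 5, partial 6'.
Call chain: main -> rank_cells([9, 6, 7, 8, 9, 11, 7, 9]) (called at line 27) -> pack_ledger(6, 0) (called at line 21) -> pack_ledger(6, 5) (called at line 5) ×21.
First divergence: position 7 — shown 'level 6, partial 5', intended 'level 5, partial 6'.
Intended log window:
  5: combined inputs 6 / 6
  6: level 6, partial 0
  7: level 5, partial 6
  8: level 4, partial 11
Execution walk:
  verify_load([9, 6, 7, 8, 9, 11, 7, 9]) -> 6  [called from rank_cells, line 18]
Log origin:
  1: logged in main at line 26
  2: logged in rank_cells at line 17
  3: logged in verify_load at line 8
  4: logged in verify_load at line 13
  5: logged in rank_cells at line 20
  6-27: logged in pack_ledger at line 4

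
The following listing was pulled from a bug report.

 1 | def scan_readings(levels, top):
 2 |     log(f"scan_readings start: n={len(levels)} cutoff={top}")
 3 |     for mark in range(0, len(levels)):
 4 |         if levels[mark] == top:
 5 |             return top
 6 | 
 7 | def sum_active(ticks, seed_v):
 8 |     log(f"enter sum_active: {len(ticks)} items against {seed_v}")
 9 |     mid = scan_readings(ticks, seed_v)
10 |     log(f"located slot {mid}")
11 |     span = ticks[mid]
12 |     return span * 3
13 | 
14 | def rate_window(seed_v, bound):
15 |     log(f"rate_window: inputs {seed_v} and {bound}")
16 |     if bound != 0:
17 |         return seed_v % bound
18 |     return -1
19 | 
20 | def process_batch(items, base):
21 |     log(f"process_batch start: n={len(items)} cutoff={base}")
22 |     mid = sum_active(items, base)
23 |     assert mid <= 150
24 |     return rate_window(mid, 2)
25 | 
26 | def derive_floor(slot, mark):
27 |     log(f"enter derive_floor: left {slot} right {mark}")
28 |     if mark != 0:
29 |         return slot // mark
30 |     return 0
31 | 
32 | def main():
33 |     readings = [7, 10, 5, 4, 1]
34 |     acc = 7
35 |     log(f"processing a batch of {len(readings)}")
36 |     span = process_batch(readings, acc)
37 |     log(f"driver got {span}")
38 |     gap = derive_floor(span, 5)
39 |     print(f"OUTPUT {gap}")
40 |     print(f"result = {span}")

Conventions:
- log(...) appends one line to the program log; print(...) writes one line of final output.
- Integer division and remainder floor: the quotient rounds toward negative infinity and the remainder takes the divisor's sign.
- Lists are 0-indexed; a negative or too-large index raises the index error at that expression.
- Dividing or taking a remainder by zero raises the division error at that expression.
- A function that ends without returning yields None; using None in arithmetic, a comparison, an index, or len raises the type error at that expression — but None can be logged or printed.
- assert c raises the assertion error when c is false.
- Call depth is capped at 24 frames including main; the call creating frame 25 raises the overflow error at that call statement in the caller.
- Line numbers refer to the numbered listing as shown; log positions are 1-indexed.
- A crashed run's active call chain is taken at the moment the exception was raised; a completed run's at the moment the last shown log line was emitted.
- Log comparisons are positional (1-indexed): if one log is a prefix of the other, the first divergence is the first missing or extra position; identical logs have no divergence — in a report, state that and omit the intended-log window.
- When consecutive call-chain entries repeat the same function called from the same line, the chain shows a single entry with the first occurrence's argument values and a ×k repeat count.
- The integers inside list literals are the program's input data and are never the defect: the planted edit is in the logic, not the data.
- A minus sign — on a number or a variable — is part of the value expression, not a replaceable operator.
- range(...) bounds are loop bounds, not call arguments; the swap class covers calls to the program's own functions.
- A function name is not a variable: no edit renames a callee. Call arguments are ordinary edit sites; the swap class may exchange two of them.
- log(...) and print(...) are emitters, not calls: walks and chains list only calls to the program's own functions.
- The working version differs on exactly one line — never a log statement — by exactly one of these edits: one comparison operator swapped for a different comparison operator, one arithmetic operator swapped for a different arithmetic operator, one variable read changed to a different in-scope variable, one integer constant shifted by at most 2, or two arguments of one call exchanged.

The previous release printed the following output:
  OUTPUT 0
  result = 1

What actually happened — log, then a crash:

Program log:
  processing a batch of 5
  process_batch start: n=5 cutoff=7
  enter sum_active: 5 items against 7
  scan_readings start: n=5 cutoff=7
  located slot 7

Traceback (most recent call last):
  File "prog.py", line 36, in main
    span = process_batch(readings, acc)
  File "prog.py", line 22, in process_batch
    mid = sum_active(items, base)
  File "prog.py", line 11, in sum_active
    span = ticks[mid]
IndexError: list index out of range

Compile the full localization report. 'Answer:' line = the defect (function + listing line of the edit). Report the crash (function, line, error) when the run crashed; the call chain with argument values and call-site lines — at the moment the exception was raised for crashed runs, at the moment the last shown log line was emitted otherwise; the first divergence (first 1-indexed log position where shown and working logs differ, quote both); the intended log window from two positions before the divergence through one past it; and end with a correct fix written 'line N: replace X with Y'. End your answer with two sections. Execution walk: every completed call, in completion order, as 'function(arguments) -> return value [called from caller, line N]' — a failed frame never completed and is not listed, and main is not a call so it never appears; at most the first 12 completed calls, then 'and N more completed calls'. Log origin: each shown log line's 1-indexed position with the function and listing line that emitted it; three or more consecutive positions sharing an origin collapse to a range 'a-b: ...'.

Answer: the defect is in scan_readings at line 5.
Key fact: Log line 5 is where behavior first shows: 'located slot 7' appears instead of 'located slot 0'.
Crash: sum_active, line 11, IndexError.
Call chain: main -> process_batch([7, 10, 5, 4, 1], 7) (called at line 36) -> sum_active([7, 10, 5, 4, 1], 7) (called at line 22).
First divergence: position 5 — the shown line 'located slot 7' should read 'located slot 0'.
Intended log window:
  3: enter sum_active: 5 items against 7
  4: scan_readings start: n=5 cutoff=7
  5: located slot 0
  6: rate_window: inputs 21 and 2
Execution walk:
  scan_readings([7, 10, 5, 4, 1], 7) -> 7  [called from sum_active, line 9]
Origin of each log line:
  1: logged in main at line 35
  2: logged in process_batch at line 21
  3: logged in sum_active at line 8
  4: logged in scan_readings at line 2
  5: logged in sum_active at line 10
A correct fix: line 5: replace `top` with `mark`.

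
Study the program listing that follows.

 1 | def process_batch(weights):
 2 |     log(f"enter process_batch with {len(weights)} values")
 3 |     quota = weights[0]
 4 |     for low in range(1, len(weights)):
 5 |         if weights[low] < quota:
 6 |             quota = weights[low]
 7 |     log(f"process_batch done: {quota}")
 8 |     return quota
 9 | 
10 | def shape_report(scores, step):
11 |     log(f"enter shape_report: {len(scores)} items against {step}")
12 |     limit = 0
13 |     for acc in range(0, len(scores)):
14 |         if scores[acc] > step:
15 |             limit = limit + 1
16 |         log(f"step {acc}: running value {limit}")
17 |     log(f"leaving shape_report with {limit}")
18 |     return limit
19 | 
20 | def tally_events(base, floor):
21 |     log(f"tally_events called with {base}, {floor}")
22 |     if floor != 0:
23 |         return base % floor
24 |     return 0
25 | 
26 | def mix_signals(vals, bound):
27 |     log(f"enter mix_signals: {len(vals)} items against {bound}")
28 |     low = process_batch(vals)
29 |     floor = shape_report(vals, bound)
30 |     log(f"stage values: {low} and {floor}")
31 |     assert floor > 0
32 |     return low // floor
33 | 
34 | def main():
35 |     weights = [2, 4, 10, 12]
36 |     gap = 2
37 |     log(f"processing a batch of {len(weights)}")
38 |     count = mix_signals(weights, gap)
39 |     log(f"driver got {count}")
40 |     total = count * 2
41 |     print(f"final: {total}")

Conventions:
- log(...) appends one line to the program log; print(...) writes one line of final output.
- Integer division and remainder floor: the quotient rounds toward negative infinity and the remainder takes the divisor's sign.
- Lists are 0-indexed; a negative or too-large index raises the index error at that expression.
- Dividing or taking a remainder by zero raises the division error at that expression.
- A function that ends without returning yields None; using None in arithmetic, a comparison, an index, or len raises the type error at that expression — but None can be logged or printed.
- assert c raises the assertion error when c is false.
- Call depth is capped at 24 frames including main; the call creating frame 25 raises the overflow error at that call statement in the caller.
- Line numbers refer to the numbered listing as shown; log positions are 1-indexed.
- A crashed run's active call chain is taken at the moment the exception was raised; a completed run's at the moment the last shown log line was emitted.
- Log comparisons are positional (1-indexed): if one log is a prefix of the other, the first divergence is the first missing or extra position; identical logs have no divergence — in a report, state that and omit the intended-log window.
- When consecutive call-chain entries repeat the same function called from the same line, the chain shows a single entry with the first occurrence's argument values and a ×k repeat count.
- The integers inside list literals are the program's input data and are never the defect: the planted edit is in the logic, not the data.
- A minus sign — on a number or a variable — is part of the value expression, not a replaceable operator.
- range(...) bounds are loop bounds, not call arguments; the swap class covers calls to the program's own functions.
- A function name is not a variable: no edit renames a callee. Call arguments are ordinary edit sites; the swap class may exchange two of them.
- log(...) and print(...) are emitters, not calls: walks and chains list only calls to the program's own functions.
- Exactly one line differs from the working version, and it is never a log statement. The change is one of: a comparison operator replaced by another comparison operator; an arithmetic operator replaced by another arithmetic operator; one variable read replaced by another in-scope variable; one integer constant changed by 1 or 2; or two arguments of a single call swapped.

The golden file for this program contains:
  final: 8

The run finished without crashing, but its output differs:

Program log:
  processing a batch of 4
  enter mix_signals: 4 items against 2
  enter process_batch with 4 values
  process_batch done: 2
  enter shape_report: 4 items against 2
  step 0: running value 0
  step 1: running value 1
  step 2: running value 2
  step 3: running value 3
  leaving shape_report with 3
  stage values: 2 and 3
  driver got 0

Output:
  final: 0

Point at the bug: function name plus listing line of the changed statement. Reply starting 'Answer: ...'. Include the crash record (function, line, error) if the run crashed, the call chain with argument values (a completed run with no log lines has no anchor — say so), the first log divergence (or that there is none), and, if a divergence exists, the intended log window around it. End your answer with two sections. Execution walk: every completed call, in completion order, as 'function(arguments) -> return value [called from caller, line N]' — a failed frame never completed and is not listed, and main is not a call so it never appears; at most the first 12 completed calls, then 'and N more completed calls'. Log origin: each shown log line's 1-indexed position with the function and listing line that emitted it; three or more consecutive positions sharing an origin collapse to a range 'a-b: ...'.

Answer: the defect is in process_batch at line 5.
The tell: At log position 4 the runs split — shown 'process_batch done: 2', but the working version logs 'process_batch done: 12'.
Call chain: main.
First divergence: position 4; shown 'process_batch done: 2' vs intended 'process_batch done: 12'.
Intended log window:
  2: enter mix_signals: 4 items against 2
  3: enter process_batch with 4 values
  4: process_batch done: 12
  5: enter shape_report: 4 items against 2
Execution walk:
  process_batch([2, 4, 10, 12]) -> 2  [called from mix_signals, line 28]
  shape_report([2, 4, 10, 12], 2) -> 3  [called from mix_signals, line 29]
  mix_signals([2, 4, 10, 12], 2) -> 0  [called from main, line 38]
Log origins:
  1: logged in main at line 37
  2: logged in mix_signals at line 27
  3: logged in process_batch at line 2
  4: logged in process_batch at line 7
  5: logged in shape_report at line 11
  6-9: logged in shape_report at line 16
  10: logged in shape_report at line 17
  11: logged in mix_signals at line 30
  12: logged in main at line 39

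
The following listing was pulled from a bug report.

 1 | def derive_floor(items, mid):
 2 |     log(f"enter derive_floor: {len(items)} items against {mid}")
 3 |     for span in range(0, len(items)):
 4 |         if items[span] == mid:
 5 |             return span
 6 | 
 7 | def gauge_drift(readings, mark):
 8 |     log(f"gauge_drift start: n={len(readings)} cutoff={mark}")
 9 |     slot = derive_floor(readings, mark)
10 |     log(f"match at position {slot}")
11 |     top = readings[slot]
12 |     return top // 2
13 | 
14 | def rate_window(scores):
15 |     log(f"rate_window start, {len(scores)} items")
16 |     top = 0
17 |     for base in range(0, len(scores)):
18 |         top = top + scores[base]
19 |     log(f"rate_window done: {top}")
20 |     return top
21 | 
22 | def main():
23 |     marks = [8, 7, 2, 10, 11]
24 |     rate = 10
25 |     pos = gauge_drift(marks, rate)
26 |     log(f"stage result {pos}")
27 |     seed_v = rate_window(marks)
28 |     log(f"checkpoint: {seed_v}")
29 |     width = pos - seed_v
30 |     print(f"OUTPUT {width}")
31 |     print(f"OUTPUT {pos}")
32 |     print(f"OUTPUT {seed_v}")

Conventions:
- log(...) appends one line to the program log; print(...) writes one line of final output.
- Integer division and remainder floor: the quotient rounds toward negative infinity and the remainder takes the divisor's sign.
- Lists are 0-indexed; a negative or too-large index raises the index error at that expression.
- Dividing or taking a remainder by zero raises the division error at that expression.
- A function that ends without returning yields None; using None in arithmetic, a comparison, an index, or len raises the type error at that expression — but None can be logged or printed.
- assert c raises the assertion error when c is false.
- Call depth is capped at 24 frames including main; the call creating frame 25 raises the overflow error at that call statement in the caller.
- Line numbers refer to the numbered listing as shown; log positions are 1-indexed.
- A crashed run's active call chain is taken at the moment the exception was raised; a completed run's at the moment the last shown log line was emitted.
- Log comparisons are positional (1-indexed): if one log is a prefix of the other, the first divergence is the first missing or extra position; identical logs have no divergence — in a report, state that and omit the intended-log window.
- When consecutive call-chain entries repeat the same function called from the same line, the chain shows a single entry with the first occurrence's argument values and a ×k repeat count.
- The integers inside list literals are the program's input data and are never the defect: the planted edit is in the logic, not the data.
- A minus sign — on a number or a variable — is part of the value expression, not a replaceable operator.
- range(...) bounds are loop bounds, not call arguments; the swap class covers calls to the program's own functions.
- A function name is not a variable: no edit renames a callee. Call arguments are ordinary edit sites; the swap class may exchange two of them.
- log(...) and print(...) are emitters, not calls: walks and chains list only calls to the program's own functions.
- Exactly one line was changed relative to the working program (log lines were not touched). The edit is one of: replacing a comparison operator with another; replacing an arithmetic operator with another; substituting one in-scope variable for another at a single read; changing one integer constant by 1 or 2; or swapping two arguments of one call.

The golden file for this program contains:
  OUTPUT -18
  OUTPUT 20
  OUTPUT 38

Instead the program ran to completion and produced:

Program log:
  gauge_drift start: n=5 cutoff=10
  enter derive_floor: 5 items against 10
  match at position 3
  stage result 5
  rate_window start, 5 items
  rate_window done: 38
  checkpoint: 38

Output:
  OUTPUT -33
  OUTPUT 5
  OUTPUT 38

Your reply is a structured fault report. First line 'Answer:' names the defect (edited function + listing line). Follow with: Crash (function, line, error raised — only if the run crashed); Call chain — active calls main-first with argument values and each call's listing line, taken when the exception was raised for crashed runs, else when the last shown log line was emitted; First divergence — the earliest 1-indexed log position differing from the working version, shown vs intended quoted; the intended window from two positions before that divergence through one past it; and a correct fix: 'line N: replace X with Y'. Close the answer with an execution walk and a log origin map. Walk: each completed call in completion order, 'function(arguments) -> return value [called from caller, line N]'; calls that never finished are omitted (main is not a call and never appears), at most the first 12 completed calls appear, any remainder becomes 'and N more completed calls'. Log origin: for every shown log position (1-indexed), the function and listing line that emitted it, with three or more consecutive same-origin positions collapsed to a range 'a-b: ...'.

Answer: the defect is in gauge_drift at line 12.
Core observation: The earliest visible damage is log position 4 — 'stage result 5' rather than the intended 'stage result 20'.
Call chain: main.
First divergence: position 4 — the shown line 'stage result 5' should read 'stage result 20'.
Intended log window:
  2: enter derive_floor: 5 items against 10
  3: match at position 3
  4: stage result 20
  5: rate_window start, 5 items
Execution walk:
  derive_floor([8, 7, 2, 10, 11], 10) -> 3  [called from gauge_drift, line 9]
  gauge_drift([8, 7, 2, 10, 11], 10) -> 5  [called from main, line 25]
  rate_window([8, 7, 2, 10, 11]) -> 38  [called from main, line 27]
Log line origins:
  1: from gauge_drift, line 8
  2: from derive_floor, line 2
  3: from gauge_drift, line 10
  4: from main, line 26
  5: from rate_window, line 15
  6: from rate_window, line 19
  7: from main, line 28
A correct fix: line 12: replace `//` with `*`.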